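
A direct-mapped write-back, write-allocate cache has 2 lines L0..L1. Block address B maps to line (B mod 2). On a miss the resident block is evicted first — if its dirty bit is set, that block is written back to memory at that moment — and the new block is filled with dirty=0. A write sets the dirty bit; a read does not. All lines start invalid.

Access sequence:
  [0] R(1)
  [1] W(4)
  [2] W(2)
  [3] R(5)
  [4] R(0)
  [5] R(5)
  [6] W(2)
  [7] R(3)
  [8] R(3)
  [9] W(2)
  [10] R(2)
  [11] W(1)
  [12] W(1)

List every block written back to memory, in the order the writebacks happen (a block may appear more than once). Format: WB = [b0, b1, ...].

WB = [4, 2]

0: R B1 -> L1 miss  d=-]
1: W B4 -> L0 miss  d=D]
2: W B2 -> L0 miss wb->B4  d=D]
3: R B5 -> L1 miss  d=-]
4: R B0 -> L0 miss wb->B2  d=-]
5: R B5 -> L1 hit  d=-]
6: W B2 -> L0 miss  d=D]
7: R B3 -> L1 miss  d=-]
8: R B3 -> L1 hit  d=-]
9: W B2 -> L0 hit  d=D]
10: R B2 -> L0 hit  d=D]
11: W B1 -> L1 miss  d=D]
12: W B1 -> L1 hit  d=D]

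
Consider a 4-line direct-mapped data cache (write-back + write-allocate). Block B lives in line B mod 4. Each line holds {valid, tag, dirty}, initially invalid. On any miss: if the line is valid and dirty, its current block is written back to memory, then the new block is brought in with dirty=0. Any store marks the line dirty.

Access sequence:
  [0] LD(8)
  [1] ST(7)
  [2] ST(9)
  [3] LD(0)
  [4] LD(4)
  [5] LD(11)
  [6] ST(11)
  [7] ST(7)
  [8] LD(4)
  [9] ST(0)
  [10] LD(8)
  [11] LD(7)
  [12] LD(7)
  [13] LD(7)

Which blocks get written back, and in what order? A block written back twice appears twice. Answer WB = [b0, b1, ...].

  0 | R B8 → L0 miss [-]
  1 | W B7 → L3 miss [D]
  2 | W B9 → L1 miss [D]
  3 | R B0 → L0 miss [-]
  4 | R B4 → L0 miss [-]
  5 | R B11 → L3 miss wb→B7 [-]
  6 | W B11 → L3 hit [D]
  7 | W B7 → L3 miss wb→B11 [D]
  8 | R B4 → L0 hit [-]
  9 | W B0 → L0 miss [D]
  10 | R B8 → L0 miss wb→B0 [-]
  11 | R B7 → L3 hit [D]
  12 | R B7 → L3 hit [D]
  13 | R B7 → L3 hit [D]

WB = [7, 11, 0]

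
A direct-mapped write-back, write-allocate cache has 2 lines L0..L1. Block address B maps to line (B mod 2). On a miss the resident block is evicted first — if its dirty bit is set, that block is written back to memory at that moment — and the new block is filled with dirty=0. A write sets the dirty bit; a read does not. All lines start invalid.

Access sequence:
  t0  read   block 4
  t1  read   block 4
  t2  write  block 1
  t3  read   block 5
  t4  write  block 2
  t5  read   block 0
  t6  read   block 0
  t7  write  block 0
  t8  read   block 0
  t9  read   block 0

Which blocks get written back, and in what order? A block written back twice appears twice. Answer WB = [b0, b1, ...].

  0 | R B4 → L0 miss [-]
  1 | R B4 → L0 hit [-]
  2 | W B1 → L1 miss [D]
  3 | R B5 → L1 miss wb→B1 [-]
  4 | W B2 → L0 miss [D]
  5 | R B0 → L0 miss wb→B2 [-]
  6 | R B0 → L0 hit [-]
  7 | W B0 → L0 hit [D]
  8 | R B0 → L0 hit [D]
  9 | R B0 → L0 hit [D]

WB = [1, 2]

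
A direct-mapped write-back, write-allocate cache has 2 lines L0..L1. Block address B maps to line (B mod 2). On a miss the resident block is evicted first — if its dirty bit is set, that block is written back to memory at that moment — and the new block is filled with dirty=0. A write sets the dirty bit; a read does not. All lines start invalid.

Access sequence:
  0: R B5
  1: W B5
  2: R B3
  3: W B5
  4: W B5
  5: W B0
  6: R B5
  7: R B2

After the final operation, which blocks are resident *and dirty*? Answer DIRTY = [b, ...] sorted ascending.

  0 | R B5 → L1 miss [-]
  1 | W B5 → L1 hit [D]
  2 | R B3 → L1 miss wb→B5 [-]
  3 | W B5 → L1 miss [D]
  4 | W B5 → L1 hit [D]
  5 | W B0 → L0 miss [D]
  6 | R B5 → L1 hit [D]
  7 | R B2 → L0 miss wb→B0 [-]

DIRTY = [5]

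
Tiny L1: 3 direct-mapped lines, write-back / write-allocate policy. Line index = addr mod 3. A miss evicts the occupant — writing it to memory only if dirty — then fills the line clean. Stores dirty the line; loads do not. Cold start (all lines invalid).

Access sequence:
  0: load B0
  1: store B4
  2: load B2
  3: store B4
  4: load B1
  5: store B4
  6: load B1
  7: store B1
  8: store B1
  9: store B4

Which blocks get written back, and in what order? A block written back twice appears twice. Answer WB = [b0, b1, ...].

0: R B0 → L0 miss [-]
1: W B4 → L1 miss [D]
2: R B2 → L2 miss [-]
3: W B4 → L1 hit [D]
4: R B1 → L1 miss wb→B4 [-]
5: W B4 → L1 miss [D]
6: R B1 → L1 miss wb→B4 [-]
7: W B1 → L1 hit [D]
8: W B1 → L1 hit [D]
9: W B4 → L1 miss wb→B1 [D]

WB = [4, 4, 1]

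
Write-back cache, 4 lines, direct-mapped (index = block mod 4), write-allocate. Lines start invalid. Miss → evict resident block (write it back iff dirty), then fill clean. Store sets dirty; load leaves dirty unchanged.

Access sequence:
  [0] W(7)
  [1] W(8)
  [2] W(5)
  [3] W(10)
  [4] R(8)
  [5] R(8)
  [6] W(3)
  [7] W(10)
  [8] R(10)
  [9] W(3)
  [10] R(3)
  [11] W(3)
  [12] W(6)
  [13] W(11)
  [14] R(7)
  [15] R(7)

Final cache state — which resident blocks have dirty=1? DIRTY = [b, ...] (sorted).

DIRTY = [5, 6, 8]

0: W B7 -> L3 miss  d=D]
1: W B8 -> L0 miss  d=D]
2: W B5 -> L1 miss  d=D]
3: W B10 -> L2 miss  d=D]
4: R B8 -> L0 hit  d=D]
5: R B8 -> L0 hit  d=D]
6: W B3 -> L3 miss wb->B7  d=D]
7: W B10 -> L2 hit  d=D]
8: R B10 -> L2 hit  d=D]
9: W B3 -> L3 hit  d=D]
10: R B3 -> L3 hit  d=D]
11: W B3 -> L3 hit  d=D]
12: W B6 -> L2 miss wb->B10  d=D]
13: W B11 -> L3 miss wb->B3  d=D]
14: R B7 -> L3 miss wb->B11  d=-]
15: R B7 -> L3 hit  d=-]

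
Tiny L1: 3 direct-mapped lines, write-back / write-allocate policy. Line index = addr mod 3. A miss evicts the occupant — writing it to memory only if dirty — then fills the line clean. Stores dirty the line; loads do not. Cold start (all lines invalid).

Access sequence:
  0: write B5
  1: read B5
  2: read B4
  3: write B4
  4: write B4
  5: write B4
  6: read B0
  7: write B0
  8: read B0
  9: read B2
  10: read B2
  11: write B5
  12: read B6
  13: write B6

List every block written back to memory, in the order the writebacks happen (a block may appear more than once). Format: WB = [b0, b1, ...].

WB = [5, 0]

  0 | W B5 → L2 miss [D]
  1 | R B5 → L2 hit [D]
  2 | R B4 → L1 miss [-]
  3 | W B4 → L1 hit [D]
  4 | W B4 → L1 hit [D]
  5 | W B4 → L1 hit [D]
  6 | R B0 → L0 miss [-]
  7 | W B0 → L0 hit [D]
  8 | R B0 → L0 hit [D]
  9 | R B2 → L2 miss wb→B5 [-]
  10 | R B2 → L2 hit [-]
  11 | W B5 → L2 miss [D]
  12 | R B6 → L0 miss wb→B0 [-]
  13 | W B6 → L0 hit [D]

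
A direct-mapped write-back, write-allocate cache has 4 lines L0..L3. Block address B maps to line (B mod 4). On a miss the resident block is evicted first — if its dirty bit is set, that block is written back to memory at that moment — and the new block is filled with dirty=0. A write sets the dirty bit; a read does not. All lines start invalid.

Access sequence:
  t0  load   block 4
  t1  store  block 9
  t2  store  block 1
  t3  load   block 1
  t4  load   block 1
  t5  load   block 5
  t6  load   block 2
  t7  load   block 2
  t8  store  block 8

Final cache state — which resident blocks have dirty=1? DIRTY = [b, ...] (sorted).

DIRTY = [8]

  0 | R B4 → L0 miss [-]
  1 | W B9 → L1 miss [D]
  2 | W B1 → L1 miss wb→B9 [D]
  3 | R B1 → L1 hit [D]
  4 | R B1 → L1 hit [D]
  5 | R B5 → L1 miss wb→B1 [-]
  6 | R B2 → L2 miss [-]
  7 | R B2 → L2 hit [-]
  8 | W B8 → L0 miss [D]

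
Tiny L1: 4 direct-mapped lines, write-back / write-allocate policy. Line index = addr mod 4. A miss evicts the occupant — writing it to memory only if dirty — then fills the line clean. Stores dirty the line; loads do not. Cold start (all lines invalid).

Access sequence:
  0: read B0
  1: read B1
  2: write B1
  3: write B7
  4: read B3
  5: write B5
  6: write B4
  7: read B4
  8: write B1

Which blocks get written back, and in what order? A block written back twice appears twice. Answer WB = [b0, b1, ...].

0: R B0 -> L0 miss  d=-]
1: R B1 -> L1 miss  d=-]
2: W B1 -> L1 hit  d=D]
3: W B7 -> L3 miss  d=D]
4: R B3 -> L3 miss wb->B7  d=-]
5: W B5 -> L1 miss wb->B1  d=D]
6: W B4 -> L0 miss  d=D]
7: R B4 -> L0 hit  d=D]
8: W B1 -> L1 miss wb->B5  d=D]

WB = [7, 1, 5]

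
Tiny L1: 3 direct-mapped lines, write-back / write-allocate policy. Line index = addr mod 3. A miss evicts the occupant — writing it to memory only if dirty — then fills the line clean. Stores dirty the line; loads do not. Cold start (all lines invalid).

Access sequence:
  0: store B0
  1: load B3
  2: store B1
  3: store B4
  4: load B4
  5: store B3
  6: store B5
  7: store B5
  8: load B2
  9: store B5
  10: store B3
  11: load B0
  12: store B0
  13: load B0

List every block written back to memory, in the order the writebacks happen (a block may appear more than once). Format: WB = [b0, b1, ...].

WB = [0, 1, 5, 3]

0: W B0 -> L0 miss  d=D]
1: R B3 -> L0 miss wb->B0  d=-]
2: W B1 -> L1 miss  d=D]
3: W B4 -> L1 miss wb->B1  d=D]
4: R B4 -> L1 hit  d=D]
5: W B3 -> L0 hit  d=D]
6: W B5 -> L2 miss  d=D]
7: W B5 -> L2 hit  d=D]
8: R B2 -> L2 miss wb->B5  d=-]
9: W B5 -> L2 miss  d=D]
10: W B3 -> L0 hit  d=D]
11: R B0 -> L0 miss wb->B3  d=-]
12: W B0 -> L0 hit  d=D]
13: R B0 -> L0 hit  d=D]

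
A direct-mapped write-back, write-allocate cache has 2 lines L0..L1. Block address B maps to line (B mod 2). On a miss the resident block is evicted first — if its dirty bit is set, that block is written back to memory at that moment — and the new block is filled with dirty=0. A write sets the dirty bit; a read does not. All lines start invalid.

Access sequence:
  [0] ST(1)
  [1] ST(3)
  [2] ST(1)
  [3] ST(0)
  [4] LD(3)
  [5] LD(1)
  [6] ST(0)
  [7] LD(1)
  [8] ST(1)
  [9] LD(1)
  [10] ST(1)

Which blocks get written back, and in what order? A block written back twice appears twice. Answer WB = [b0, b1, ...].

WB = [1, 3, 1]

0: W B1 -> L1 miss  d=D]
1: W B3 -> L1 miss wb->B1  d=D]
2: W B1 -> L1 miss wb->B3  d=D]
3: W B0 -> L0 miss  d=D]
4: R B3 -> L1 miss wb->B1  d=-]
5: R B1 -> L1 miss  d=-]
6: W B0 -> L0 hit  d=D]
7: R B1 -> L1 hit  d=-]
8: W B1 -> L1 hit  d=D]
9: R B1 -> L1 hit  d=D]
10: W B1 -> L1 hit  d=D]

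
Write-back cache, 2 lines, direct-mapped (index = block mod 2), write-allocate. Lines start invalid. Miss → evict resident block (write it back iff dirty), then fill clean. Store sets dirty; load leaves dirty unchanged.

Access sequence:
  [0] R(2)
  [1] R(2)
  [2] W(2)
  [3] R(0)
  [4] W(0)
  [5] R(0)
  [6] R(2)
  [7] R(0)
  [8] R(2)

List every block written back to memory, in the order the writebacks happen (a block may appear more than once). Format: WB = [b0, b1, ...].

0: R B2 → L0 miss [-]
1: R B2 → L0 hit [-]
2: W B2 → L0 hit [D]
3: R B0 → L0 miss wb→B2 [-]
4: W B0 → L0 hit [D]
5: R B0 → L0 hit [D]
6: R B2 → L0 miss wb→B0 [-]
7: R B0 → L0 miss [-]
8: R B2 → L0 miss [-]

WB = [2, 0]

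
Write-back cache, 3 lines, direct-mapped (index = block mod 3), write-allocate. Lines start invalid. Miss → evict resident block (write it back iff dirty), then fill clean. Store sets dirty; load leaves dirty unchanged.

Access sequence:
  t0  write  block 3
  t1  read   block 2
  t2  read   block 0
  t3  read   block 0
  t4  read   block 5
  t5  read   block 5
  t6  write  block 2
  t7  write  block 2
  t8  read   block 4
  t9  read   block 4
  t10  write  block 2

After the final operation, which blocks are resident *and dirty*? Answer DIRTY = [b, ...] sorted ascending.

DIRTY = [2]

  0 | W B3 → L0 miss [D]
  1 | R B2 → L2 miss [-]
  2 | R B0 → L0 miss wb→B3 [-]
  3 | R B0 → L0 hit [-]
  4 | R B5 → L2 miss [-]
  5 | R B5 → L2 hit [-]
  6 | W B2 → L2 miss [D]
  7 | W B2 → L2 hit [D]
  8 | R B4 → L1 miss [-]
  9 | R B4 → L1 hit [-]
  10 | W B2 → L2 hit [D]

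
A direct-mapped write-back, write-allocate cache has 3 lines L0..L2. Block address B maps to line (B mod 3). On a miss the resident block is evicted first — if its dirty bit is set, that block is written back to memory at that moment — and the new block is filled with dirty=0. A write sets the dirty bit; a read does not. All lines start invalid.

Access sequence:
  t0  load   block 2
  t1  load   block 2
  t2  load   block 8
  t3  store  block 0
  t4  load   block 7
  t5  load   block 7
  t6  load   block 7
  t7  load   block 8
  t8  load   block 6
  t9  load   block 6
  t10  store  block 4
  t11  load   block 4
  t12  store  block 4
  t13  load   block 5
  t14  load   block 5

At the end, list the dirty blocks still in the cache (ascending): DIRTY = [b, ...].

DIRTY = [4]

0: R B2 -> L2 miss  d=-]
1: R B2 -> L2 hit  d=-]
2: R B8 -> L2 miss  d=-]
3: W B0 -> L0 miss  d=D]
4: R B7 -> L1 miss  d=-]
5: R B7 -> L1 hit  d=-]
6: R B7 -> L1 hit  d=-]
7: R B8 -> L2 hit  d=-]
8: R B6 -> L0 miss wb->B0  d=-]
9: R B6 -> L0 hit  d=-]
10: W B4 -> L1 miss  d=D]
11: R B4 -> L1 hit  d=D]
12: W B4 -> L1 hit  d=D]
13: R B5 -> L2 miss  d=-]
14: R B5 -> L2 hit  d=-]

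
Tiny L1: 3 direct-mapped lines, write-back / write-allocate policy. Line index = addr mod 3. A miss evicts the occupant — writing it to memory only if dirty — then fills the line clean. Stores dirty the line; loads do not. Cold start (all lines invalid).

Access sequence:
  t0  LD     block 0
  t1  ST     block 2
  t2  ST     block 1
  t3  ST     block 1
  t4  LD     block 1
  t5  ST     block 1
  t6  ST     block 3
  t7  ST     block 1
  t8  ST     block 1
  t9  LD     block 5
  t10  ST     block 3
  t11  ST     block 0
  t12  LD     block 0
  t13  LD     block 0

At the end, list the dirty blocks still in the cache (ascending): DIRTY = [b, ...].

DIRTY = [0, 1]

0: R B0 -> L0 miss  d=-]
1: W B2 -> L2 miss  d=D]
2: W B1 -> L1 miss  d=D]
3: W B1 -> L1 hit  d=D]
4: R B1 -> L1 hit  d=D]
5: W B1 -> L1 hit  d=D]
6: W B3 -> L0 miss  d=D]
7: W B1 -> L1 hit  d=D]
8: W B1 -> L1 hit  d=D]
9: R B5 -> L2 miss wb->B2  d=-]
10: W B3 -> L0 hit  d=D]
11: W B0 -> L0 miss wb->B3  d=D]
12: R B0 -> L0 hit  d=D]
13: R B0 -> L0 hit  d=D]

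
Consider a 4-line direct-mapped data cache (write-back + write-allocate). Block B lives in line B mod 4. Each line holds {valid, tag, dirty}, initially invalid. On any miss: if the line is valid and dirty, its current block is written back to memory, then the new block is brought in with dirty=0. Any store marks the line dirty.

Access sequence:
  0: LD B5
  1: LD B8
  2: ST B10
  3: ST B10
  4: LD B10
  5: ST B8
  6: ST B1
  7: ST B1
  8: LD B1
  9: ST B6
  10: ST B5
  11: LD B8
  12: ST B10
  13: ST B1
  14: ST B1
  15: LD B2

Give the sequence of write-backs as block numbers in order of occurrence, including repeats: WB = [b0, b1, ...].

WB = [10, 1, 6, 5, 10]

0: R B5 → L1 miss [-]
1: R B8 → L0 miss [-]
2: W B10 → L2 miss [D]
3: W B10 → L2 hit [D]
4: R B10 → L2 hit [D]
5: W B8 → L0 hit [D]
6: W B1 → L1 miss [D]
7: W B1 → L1 hit [D]
8: R B1 → L1 hit [D]
9: W B6 → L2 miss wb→B10 [D]
10: W B5 → L1 miss wb→B1 [D]
11: R B8 → L0 hit [D]
12: W B10 → L2 miss wb→B6 [D]
13: W B1 → L1 miss wb→B5 [D]
14: W B1 → L1 hit [D]
15: R B2 → L2 miss wb→B10 [-]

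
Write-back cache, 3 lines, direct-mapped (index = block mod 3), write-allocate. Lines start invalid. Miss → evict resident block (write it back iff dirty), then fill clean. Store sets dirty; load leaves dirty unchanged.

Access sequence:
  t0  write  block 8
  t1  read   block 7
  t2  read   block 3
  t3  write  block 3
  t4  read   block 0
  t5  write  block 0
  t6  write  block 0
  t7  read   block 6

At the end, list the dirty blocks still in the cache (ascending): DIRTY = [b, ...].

0: W B8 → L2 miss [D]
1: R B7 → L1 miss [-]
2: R B3 → L0 miss [-]
3: W B3 → L0 hit [D]
4: R B0 → L0 miss wb→B3 [-]
5: W B0 → L0 hit [D]
6: W B0 → L0 hit [D]
7: R B6 → L0 miss wb→B0 [-]

DIRTY = [8]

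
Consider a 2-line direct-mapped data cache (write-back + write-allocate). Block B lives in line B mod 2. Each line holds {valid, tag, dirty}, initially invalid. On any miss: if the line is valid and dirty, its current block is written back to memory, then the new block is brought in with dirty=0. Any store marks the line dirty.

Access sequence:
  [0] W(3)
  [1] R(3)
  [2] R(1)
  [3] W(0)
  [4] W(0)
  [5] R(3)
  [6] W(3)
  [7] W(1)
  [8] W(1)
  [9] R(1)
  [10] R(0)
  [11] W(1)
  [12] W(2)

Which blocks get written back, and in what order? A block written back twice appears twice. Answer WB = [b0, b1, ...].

WB = [3, 3, 0]

  0 | W B3 → L1 miss [D]
  1 | R B3 → L1 hit [D]
  2 | R B1 → L1 miss wb→B3 [-]
  3 | W B0 → L0 miss [D]
  4 | W B0 → L0 hit [D]
  5 | R B3 → L1 miss [-]
  6 | W B3 → L1 hit [D]
  7 | W B1 → L1 miss wb→B3 [D]
  8 | W B1 → L1 hit [D]
  9 | R B1 → L1 hit [D]
  10 | R B0 → L0 hit [D]
  11 | W B1 → L1 hit [D]
  12 | W B2 → L0 miss wb→B0 [D]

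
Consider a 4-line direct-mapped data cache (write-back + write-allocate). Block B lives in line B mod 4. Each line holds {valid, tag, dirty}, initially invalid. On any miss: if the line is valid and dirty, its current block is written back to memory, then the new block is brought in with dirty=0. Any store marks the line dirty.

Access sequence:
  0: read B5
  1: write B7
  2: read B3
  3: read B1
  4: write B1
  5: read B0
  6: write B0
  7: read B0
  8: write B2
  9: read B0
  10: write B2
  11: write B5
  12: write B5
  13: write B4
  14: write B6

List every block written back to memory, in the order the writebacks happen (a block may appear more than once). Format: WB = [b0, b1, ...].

WB = [7, 1, 0, 2]

0: R B5 → L1 miss [-]
1: W B7 → L3 miss [D]
2: R B3 → L3 miss wb→B7 [-]
3: R B1 → L1 miss [-]
4: W B1 → L1 hit [D]
5: R B0 → L0 miss [-]
6: W B0 → L0 hit [D]
7: R B0 → L0 hit [D]
8: W B2 → L2 miss [D]
9: R B0 → L0 hit [D]
10: W B2 → L2 hit [D]
11: W B5 → L1 miss wb→B1 [D]
12: W B5 → L1 hit [D]
13: W B4 → L0 miss wb→B0 [D]
14: W B6 → L2 miss wb→B2 [D]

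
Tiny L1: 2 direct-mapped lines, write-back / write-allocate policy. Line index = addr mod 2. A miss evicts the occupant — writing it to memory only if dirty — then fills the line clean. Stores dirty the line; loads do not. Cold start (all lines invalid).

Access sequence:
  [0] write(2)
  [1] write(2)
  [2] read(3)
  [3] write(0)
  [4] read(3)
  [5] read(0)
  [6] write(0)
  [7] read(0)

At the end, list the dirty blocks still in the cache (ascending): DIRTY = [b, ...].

0: W B2 -> L0 miss  d=D]
1: W B2 -> L0 hit  d=D]
2: R B3 -> L1 miss  d=-]
3: W B0 -> L0 miss wb->B2  d=D]
4: R B3 -> L1 hit  d=-]
5: R B0 -> L0 hit  d=D]
6: W B0 -> L0 hit  d=D]
7: R B0 -> L0 hit  d=D]

DIRTY = [0]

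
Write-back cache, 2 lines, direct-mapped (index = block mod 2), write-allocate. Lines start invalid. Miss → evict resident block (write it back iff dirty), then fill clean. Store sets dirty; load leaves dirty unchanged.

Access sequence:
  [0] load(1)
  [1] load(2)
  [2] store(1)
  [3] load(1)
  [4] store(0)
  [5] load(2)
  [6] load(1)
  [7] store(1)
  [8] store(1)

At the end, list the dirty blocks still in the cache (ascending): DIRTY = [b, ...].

DIRTY = [1]

0: R B1 → L1 miss [-]
1: R B2 → L0 miss [-]
2: W B1 → L1 hit [D]
3: R B1 → L1 hit [D]
4: W B0 → L0 miss [D]
5: R B2 → L0 miss wb→B0 [-]
6: R B1 → L1 hit [D]
7: W B1 → L1 hit [D]
8: W B1 → L1 hit [D]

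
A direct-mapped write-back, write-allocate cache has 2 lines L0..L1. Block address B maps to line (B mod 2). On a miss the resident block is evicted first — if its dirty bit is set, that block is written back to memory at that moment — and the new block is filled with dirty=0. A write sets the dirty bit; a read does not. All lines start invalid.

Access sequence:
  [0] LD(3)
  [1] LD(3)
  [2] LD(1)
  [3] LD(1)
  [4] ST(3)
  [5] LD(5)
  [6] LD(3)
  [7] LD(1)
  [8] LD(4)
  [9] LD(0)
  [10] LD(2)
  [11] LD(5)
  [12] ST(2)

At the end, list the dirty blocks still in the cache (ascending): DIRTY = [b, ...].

DIRTY = [2]

  0 | R B3 → L1 miss [-]
  1 | R B3 → L1 hit [-]
  2 | R B1 → L1 miss [-]
  3 | R B1 → L1 hit [-]
  4 | W B3 → L1 miss [D]
  5 | R B5 → L1 miss wb→B3 [-]
  6 | R B3 → L1 miss [-]
  7 | R B1 → L1 miss [-]
  8 | R B4 → L0 miss [-]
  9 | R B0 → L0 miss [-]
  10 | R B2 → L0 miss [-]
  11 | R B5 → L1 miss [-]
  12 | W B2 → L0 hit [D]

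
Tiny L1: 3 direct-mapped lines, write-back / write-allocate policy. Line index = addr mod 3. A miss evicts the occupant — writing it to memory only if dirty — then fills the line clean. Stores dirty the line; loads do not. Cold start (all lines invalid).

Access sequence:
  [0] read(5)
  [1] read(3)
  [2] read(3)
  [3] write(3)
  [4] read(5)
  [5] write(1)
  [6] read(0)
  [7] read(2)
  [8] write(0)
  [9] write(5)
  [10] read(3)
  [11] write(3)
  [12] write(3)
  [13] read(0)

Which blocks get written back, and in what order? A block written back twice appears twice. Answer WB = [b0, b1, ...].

0: R B5 -> L2 miss  d=-]
1: R B3 -> L0 miss  d=-]
2: R B3 -> L0 hit  d=-]
3: W B3 -> L0 hit  d=D]
4: R B5 -> L2 hit  d=-]
5: W B1 -> L1 miss  d=D]
6: R B0 -> L0 miss wb->B3  d=-]
7: R B2 -> L2 miss  d=-]
8: W B0 -> L0 hit  d=D]
9: W B5 -> L2 miss  d=D]
10: R B3 -> L0 miss wb->B0  d=-]
11: W B3 -> L0 hit  d=D]
12: W B3 -> L0 hit  d=D]
13: R B0 -> L0 miss wb->B3  d=-]

WB = [3, 0, 3]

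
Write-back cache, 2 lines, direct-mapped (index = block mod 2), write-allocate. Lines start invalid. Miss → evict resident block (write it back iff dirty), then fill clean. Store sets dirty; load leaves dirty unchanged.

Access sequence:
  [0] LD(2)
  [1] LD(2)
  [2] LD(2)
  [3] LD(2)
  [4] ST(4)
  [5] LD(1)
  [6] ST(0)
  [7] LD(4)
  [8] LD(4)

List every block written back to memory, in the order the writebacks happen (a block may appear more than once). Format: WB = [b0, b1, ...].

WB = [4, 0]

0: R B2 → L0 miss [-]
1: R B2 → L0 hit [-]
2: R B2 → L0 hit [-]
3: R B2 → L0 hit [-]
4: W B4 → L0 miss [D]
5: R B1 → L1 miss [-]
6: W B0 → L0 miss wb→B4 [D]
7: R B4 → L0 miss wb→B0 [-]
8: R B4 → L0 hit [-]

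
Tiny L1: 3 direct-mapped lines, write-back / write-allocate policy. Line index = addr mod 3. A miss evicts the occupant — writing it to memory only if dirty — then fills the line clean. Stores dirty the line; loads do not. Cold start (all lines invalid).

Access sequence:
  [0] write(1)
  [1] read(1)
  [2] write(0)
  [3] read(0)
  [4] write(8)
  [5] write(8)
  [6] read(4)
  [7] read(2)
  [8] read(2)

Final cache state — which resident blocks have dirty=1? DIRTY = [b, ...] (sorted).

0: W B1 -> L1 miss  d=D]
1: R B1 -> L1 hit  d=D]
2: W B0 -> L0 miss  d=D]
3: R B0 -> L0 hit  d=D]
4: W B8 -> L2 miss  d=D]
5: W B8 -> L2 hit  d=D]
6: R B4 -> L1 miss wb->B1  d=-]
7: R B2 -> L2 miss wb->B8  d=-]
8: R B2 -> L2 hit  d=-]

DIRTY = [0]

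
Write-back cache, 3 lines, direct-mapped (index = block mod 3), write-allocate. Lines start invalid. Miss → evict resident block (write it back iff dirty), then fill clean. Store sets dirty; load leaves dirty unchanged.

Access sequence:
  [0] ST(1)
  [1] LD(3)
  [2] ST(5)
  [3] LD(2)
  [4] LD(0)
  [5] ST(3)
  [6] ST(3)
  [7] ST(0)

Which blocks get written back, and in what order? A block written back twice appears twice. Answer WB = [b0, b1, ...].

WB = [5, 3]

0: W B1 → L1 miss [D]
1: R B3 → L0 miss [-]
2: W B5 → L2 miss [D]
3: R B2 → L2 miss wb→B5 [-]
4: R B0 → L0 miss [-]
5: W B3 → L0 miss [D]
6: W B3 → L0 hit [D]
7: W B0 → L0 miss wb→B3 [D]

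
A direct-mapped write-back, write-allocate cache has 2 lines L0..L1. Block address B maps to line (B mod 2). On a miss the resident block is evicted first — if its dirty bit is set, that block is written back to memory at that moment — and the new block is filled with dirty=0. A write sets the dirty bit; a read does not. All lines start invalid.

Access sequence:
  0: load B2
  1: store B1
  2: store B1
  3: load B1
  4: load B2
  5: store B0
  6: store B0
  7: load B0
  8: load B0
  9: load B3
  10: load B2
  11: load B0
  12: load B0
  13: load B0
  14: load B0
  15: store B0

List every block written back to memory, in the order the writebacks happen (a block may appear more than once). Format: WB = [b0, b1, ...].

0: R B2 -> L0 miss  d=-]
1: W B1 -> L1 miss  d=D]
2: W B1 -> L1 hit  d=D]
3: R B1 -> L1 hit  d=D]
4: R B2 -> L0 hit  d=-]
5: W B0 -> L0 miss  d=D]
6: W B0 -> L0 hit  d=D]
7: R B0 -> L0 hit  d=D]
8: R B0 -> L0 hit  d=D]
9: R B3 -> L1 miss wb->B1  d=-]
10: R B2 -> L0 miss wb->B0  d=-]
11: R B0 -> L0 miss  d=-]
12: R B0 -> L0 hit  d=-]
13: R B0 -> L0 hit  d=-]
14: R B0 -> L0 hit  d=-]
15: W B0 -> L0 hit  d=D]

WB = [1, 0]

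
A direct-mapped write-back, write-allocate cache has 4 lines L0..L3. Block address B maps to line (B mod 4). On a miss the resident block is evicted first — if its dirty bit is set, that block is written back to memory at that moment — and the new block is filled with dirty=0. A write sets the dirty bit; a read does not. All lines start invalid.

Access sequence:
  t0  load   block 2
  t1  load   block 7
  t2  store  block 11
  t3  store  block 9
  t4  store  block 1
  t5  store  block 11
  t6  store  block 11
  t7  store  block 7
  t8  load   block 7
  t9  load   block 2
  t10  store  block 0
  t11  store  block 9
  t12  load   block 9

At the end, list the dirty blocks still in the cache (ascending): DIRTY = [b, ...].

DIRTY = [0, 7, 9]

0: R B2 → L2 miss [-]
1: R B7 → L3 miss [-]
2: W B11 → L3 miss [D]
3: W B9 → L1 miss [D]
4: W B1 → L1 miss wb→B9 [D]
5: W B11 → L3 hit [D]
6: W B11 → L3 hit [D]
7: W B7 → L3 miss wb→B11 [D]
8: R B7 → L3 hit [D]
9: R B2 → L2 hit [-]
10: W B0 → L0 miss [D]
11: W B9 → L1 miss wb→B1 [D]
12: R B9 → L1 hit [D]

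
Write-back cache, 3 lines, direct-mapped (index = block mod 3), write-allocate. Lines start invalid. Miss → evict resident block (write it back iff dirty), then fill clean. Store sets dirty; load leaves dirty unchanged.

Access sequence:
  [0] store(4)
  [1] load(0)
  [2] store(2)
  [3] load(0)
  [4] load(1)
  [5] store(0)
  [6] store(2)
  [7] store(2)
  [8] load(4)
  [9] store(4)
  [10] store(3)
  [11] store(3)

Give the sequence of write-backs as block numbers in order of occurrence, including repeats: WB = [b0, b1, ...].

WB = [4, 0]

0: W B4 -> L1 miss  d=D]
1: R B0 -> L0 miss  d=-]
2: W B2 -> L2 miss  d=D]
3: R B0 -> L0 hit  d=-]
4: R B1 -> L1 miss wb->B4  d=-]
5: W B0 -> L0 hit  d=D]
6: W B2 -> L2 hit  d=D]
7: W B2 -> L2 hit  d=D]
8: R B4 -> L1 miss  d=-]
9: W B4 -> L1 hit  d=D]
10: W B3 -> L0 miss wb->B0  d=D]
11: W B3 -> L0 hit  d=D]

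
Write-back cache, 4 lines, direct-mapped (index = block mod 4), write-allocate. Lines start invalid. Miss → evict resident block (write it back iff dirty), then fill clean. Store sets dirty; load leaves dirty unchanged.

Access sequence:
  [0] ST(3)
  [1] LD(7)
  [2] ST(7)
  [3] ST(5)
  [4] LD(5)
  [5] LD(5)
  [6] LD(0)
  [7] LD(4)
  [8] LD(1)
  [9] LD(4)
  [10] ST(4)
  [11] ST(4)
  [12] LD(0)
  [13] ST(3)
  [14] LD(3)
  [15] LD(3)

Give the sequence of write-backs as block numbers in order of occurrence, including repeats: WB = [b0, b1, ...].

WB = [3, 5, 4, 7]

  0 | W B3 → L3 miss [D]
  1 | R B7 → L3 miss wb→B3 [-]
  2 | W B7 → L3 hit [D]
  3 | W B5 → L1 miss [D]
  4 | R B5 → L1 hit [D]
  5 | R B5 → L1 hit [D]
  6 | R B0 → L0 miss [-]
  7 | R B4 → L0 miss [-]
  8 | R B1 → L1 miss wb→B5 [-]
  9 | R B4 → L0 hit [-]
  10 | W B4 → L0 hit [D]
  11 | W B4 → L0 hit [D]
  12 | R B0 → L0 miss wb→B4 [-]
  13 | W B3 → L3 miss wb→B7 [D]
  14 | R B3 → L3 hit [D]
  15 | R B3 → L3 hit [D]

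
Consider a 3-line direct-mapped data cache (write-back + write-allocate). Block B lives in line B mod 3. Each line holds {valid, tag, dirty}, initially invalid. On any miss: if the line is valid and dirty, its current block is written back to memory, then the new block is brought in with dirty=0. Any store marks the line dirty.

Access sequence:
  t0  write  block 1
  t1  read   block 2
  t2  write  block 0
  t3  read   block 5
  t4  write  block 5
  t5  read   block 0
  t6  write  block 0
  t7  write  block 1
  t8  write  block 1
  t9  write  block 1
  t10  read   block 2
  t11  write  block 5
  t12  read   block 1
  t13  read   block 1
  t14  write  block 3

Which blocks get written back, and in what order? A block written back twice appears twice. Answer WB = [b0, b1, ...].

0: W B1 → L1 miss [D]
1: R B2 → L2 miss [-]
2: W B0 → L0 miss [D]
3: R B5 → L2 miss [-]
4: W B5 → L2 hit [D]
5: R B0 → L0 hit [D]
6: W B0 → L0 hit [D]
7: W B1 → L1 hit [D]
8: W B1 → L1 hit [D]
9: W B1 → L1 hit [D]
10: R B2 → L2 miss wb→B5 [-]
11: W B5 → L2 miss [D]
12: R B1 → L1 hit [D]
13: R B1 → L1 hit [D]
14: W B3 → L0 miss wb→B0 [D]

WB = [5, 0]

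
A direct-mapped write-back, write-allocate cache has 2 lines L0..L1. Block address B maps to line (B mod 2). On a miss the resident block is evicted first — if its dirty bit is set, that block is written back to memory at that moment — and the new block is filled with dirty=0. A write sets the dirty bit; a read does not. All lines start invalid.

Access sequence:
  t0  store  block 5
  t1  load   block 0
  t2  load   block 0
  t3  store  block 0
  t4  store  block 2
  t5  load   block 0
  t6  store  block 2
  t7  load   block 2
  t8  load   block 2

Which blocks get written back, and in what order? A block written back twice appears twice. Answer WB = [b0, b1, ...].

WB = [0, 2]

  0 | W B5 → L1 miss [D]
  1 | R B0 → L0 miss [-]
  2 | R B0 → L0 hit [-]
  3 | W B0 → L0 hit [D]
  4 | W B2 → L0 miss wb→B0 [D]
  5 | R B0 → L0 miss wb→B2 [-]
  6 | W B2 → L0 miss [D]
  7 | R B2 → L0 hit [D]
  8 | R B2 → L0 hit [D]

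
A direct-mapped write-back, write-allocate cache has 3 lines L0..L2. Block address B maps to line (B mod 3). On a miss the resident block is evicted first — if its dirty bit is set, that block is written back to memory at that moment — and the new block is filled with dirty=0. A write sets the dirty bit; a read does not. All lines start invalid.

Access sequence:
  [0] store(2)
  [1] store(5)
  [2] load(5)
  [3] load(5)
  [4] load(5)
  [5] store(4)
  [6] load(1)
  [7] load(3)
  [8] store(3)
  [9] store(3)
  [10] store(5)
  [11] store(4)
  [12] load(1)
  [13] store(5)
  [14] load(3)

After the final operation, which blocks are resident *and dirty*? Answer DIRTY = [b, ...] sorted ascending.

0: W B2 → L2 miss [D]
1: W B5 → L2 miss wb→B2 [D]
2: R B5 → L2 hit [D]
3: R B5 → L2 hit [D]
4: R B5 → L2 hit [D]
5: W B4 → L1 miss [D]
6: R B1 → L1 miss wb→B4 [-]
7: R B3 → L0 miss [-]
8: W B3 → L0 hit [D]
9: W B3 → L0 hit [D]
10: W B5 → L2 hit [D]
11: W B4 → L1 miss [D]
12: R B1 → L1 miss wb→B4 [-]
13: W B5 → L2 hit [D]
14: R B3 → L0 hit [D]

DIRTY = [3, 5]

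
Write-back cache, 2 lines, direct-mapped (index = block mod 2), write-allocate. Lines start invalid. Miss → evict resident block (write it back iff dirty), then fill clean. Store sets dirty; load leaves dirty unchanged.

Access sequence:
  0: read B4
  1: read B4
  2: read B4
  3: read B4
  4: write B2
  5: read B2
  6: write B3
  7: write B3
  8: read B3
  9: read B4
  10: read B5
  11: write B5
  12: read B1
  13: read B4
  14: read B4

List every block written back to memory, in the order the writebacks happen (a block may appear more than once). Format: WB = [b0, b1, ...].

  0 | R B4 → L0 miss [-]
  1 | R B4 → L0 hit [-]
  2 | R B4 → L0 hit [-]
  3 | R B4 → L0 hit [-]
  4 | W B2 → L0 miss [D]
  5 | R B2 → L0 hit [D]
  6 | W B3 → L1 miss [D]
  7 | W B3 → L1 hit [D]
  8 | R B3 → L1 hit [D]
  9 | R B4 → L0 miss wb→B2 [-]
  10 | R B5 → L1 miss wb→B3 [-]
  11 | W B5 → L1 hit [D]
  12 | R B1 → L1 miss wb→B5 [-]
  13 | R B4 → L0 hit [-]
  14 | R B4 → L0 hit [-]

WB = [2, 3, 5]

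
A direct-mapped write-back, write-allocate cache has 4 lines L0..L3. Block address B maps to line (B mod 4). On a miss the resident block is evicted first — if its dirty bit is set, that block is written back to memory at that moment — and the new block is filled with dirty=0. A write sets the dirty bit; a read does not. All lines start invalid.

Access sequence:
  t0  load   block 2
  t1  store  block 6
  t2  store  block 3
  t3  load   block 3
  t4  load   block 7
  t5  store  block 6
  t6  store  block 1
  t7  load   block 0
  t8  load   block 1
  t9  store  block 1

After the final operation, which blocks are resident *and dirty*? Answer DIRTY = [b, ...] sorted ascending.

  0 | R B2 → L2 miss [-]
  1 | W B6 → L2 miss [D]
  2 | W B3 → L3 miss [D]
  3 | R B3 → L3 hit [D]
  4 | R B7 → L3 miss wb→B3 [-]
  5 | W B6 → L2 hit [D]
  6 | W B1 → L1 miss [D]
  7 | R B0 → L0 miss [-]
  8 | R B1 → L1 hit [D]
  9 | W B1 → L1 hit [D]

DIRTY = [1, 6]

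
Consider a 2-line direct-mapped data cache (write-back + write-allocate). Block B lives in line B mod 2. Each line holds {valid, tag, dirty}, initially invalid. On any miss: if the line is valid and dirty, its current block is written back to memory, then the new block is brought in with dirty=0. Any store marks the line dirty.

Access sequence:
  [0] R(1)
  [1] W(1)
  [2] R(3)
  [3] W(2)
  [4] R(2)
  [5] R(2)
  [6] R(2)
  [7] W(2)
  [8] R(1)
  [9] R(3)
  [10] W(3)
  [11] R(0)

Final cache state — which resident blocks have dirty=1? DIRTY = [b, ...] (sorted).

DIRTY = [3]

0: R B1 -> L1 miss  d=-]
1: W B1 -> L1 hit  d=D]
2: R B3 -> L1 miss wb->B1  d=-]
3: W B2 -> L0 miss  d=D]
4: R B2 -> L0 hit  d=D]
5: R B2 -> L0 hit  d=D]
6: R B2 -> L0 hit  d=D]
7: W B2 -> L0 hit  d=D]
8: R B1 -> L1 miss  d=-]
9: R B3 -> L1 miss  d=-]
10: W B3 -> L1 hit  d=D]
11: R B0 -> L0 miss wb->B2  d=-]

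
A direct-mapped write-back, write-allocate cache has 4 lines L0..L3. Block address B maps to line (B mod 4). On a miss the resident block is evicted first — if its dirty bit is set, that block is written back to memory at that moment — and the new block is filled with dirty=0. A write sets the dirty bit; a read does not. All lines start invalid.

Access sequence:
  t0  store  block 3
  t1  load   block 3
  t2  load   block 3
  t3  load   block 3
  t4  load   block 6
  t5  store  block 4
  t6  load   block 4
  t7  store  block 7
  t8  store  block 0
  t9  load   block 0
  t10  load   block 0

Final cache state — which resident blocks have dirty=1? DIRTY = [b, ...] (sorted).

DIRTY = [0, 7]

  0 | W B3 → L3 miss [D]
  1 | R B3 → L3 hit [D]
  2 | R B3 → L3 hit [D]
  3 | R B3 → L3 hit [D]
  4 | R B6 → L2 miss [-]
  5 | W B4 → L0 miss [D]
  6 | R B4 → L0 hit [D]
  7 | W B7 → L3 miss wb→B3 [D]
  8 | W B0 → L0 miss wb→B4 [D]
  9 | R B0 → L0 hit [D]
  10 | R B0 → L0 hit [D]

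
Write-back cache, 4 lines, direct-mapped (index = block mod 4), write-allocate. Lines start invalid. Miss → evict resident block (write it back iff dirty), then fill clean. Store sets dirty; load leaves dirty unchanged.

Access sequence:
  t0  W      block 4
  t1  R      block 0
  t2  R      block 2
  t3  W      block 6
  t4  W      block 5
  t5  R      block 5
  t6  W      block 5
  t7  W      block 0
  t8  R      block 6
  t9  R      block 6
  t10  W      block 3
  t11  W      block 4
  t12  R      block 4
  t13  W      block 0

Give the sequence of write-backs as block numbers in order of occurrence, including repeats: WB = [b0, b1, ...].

0: W B4 → L0 miss [D]
1: R B0 → L0 miss wb→B4 [-]
2: R B2 → L2 miss [-]
3: W B6 → L2 miss [D]
4: W B5 → L1 miss [D]
5: R B5 → L1 hit [D]
6: W B5 → L1 hit [D]
7: W B0 → L0 hit [D]
8: R B6 → L2 hit [D]
9: R B6 → L2 hit [D]
10: W B3 → L3 miss [D]
11: W B4 → L0 miss wb→B0 [D]
12: R B4 → L0 hit [D]
13: W B0 → L0 miss wb→B4 [D]

WB = [4, 0, 4]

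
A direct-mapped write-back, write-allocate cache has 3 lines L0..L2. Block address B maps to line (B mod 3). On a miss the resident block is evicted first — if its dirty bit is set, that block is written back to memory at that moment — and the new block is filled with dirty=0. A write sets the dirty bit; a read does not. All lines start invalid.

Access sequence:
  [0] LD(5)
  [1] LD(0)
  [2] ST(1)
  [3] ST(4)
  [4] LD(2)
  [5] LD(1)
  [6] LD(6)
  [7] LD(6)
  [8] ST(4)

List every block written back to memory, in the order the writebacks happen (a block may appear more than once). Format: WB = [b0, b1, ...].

WB = [1, 4]

0: R B5 → L2 miss [-]
1: R B0 → L0 miss [-]
2: W B1 → L1 miss [D]
3: W B4 → L1 miss wb→B1 [D]
4: R B2 → L2 miss [-]
5: R B1 → L1 miss wb→B4 [-]
6: R B6 → L0 miss [-]
7: R B6 → L0 hit [-]
8: W B4 → L1 miss [D]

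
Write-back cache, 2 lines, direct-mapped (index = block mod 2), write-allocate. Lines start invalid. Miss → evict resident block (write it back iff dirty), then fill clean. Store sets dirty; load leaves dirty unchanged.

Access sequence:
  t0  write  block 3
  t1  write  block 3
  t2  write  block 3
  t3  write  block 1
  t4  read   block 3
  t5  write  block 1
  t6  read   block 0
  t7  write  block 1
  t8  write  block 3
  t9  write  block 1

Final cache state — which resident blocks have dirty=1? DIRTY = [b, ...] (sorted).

0: W B3 -> L1 miss  d=D]
1: W B3 -> L1 hit  d=D]
2: W B3 -> L1 hit  d=D]
3: W B1 -> L1 miss wb->B3  d=D]
4: R B3 -> L1 miss wb->B1  d=-]
5: W B1 -> L1 miss  d=D]
6: R B0 -> L0 miss  d=-]
7: W B1 -> L1 hit  d=D]
8: W B3 -> L1 miss wb->B1  d=D]
9: W B1 -> L1 miss wb->B3  d=D]

DIRTY = [1]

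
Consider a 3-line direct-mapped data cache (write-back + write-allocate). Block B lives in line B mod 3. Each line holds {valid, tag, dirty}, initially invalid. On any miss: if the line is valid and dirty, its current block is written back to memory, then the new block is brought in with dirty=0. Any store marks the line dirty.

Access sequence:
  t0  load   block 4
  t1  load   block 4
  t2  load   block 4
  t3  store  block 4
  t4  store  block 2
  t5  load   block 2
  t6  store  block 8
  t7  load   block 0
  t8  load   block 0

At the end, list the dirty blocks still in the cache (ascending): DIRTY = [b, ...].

DIRTY = [4, 8]

0: R B4 -> L1 miss  d=-]
1: R B4 -> L1 hit  d=-]
2: R B4 -> L1 hit  d=-]
3: W B4 -> L1 hit  d=D]
4: W B2 -> L2 miss  d=D]
5: R B2 -> L2 hit  d=D]
6: W B8 -> L2 miss wb->B2  d=D]
7: R B0 -> L0 miss  d=-]
8: R B0 -> L0 hit  d=-]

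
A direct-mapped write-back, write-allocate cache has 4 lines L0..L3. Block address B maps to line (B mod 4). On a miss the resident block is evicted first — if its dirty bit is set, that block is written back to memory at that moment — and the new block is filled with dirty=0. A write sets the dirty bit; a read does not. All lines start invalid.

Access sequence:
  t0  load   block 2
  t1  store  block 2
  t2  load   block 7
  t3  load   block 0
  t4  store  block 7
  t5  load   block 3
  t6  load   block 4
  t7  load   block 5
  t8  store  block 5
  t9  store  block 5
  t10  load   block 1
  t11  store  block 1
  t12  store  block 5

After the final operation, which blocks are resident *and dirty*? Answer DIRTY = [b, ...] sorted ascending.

0: R B2 → L2 miss [-]
1: W B2 → L2 hit [D]
2: R B7 → L3 miss [-]
3: R B0 → L0 miss [-]
4: W B7 → L3 hit [D]
5: R B3 → L3 miss wb→B7 [-]
6: R B4 → L0 miss [-]
7: R B5 → L1 miss [-]
8: W B5 → L1 hit [D]
9: W B5 → L1 hit [D]
10: R B1 → L1 miss wb→B5 [-]
11: W B1 → L1 hit [D]
12: W B5 → L1 miss wb→B1 [D]

DIRTY = [2, 5]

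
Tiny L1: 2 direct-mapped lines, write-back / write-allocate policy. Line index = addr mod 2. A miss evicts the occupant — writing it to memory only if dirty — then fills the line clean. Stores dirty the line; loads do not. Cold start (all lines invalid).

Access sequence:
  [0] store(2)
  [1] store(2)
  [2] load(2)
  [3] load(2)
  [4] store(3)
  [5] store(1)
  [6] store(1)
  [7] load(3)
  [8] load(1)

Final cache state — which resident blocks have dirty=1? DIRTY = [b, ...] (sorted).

0: W B2 → L0 miss [D]
1: W B2 → L0 hit [D]
2: R B2 → L0 hit [D]
3: R B2 → L0 hit [D]
4: W B3 → L1 miss [D]
5: W B1 → L1 miss wb→B3 [D]
6: W B1 → L1 hit [D]
7: R B3 → L1 miss wb→B1 [-]
8: R B1 → L1 miss [-]

DIRTY = [2]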